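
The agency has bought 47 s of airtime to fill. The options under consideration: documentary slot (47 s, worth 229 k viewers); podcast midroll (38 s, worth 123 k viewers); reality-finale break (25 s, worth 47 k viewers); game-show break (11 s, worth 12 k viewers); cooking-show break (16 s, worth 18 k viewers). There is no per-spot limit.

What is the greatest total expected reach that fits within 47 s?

229

The ratio ordering already packs tightly: documentary slot, 47 s, 229.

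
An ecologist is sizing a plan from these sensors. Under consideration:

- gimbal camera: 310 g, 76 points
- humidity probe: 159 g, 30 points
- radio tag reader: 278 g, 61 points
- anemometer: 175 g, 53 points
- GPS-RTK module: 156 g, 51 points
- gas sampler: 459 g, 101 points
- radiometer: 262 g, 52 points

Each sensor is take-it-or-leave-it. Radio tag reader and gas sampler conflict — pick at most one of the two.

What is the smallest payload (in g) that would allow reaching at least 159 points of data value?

Need the lightest bundle worth ≥ 159.
Taking radio tag reader + anemometer + GPS-RTK module gives 165 (≥ 159) for 609 g.
Any bundle with less than 609 g falls short of 159.

609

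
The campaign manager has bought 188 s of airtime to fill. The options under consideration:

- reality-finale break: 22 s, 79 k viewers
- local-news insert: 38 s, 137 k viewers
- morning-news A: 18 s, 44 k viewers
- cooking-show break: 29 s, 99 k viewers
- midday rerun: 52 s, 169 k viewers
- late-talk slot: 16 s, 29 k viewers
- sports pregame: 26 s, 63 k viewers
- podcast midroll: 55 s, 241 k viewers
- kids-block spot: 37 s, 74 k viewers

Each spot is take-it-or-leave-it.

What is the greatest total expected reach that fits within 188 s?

Ranking by ratio (expected reach/s): podcast midroll 4.38, local-news insert 3.61, reality-finale break 3.59, cooking-show break 3.41.
A density-first pass picks reality-finale break + local-news insert + morning-news A + cooking-show break + sports pregame + podcast midroll — 663 at 188 s.
Dropping cooking-show break and sports pregame frees 55 s; slotting in midday rerun (52 s) lifts the total to 670 at 185 s.
Nothing else within 188 s beats 670.

670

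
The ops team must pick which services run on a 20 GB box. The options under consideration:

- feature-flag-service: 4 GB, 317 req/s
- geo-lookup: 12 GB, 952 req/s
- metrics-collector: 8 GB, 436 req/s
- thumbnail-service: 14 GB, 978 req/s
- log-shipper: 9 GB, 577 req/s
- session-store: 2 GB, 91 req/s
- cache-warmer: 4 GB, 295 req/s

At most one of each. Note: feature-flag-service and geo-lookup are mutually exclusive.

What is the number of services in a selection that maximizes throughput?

Optimal total is 1388.
For example geo-lookup + metrics-collector achieves it, using 20 GB.
All optima have 2 services.

2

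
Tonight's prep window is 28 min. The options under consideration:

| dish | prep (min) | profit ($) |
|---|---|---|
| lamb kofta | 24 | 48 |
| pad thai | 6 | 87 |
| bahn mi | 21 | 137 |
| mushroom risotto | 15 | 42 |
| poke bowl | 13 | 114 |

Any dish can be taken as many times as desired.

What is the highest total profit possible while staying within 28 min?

348

The ratio ordering already packs tightly: 4×pad thai, 24 min, 348.
The spare 4 min is too small for any remaining dish, and no exchange beats 348.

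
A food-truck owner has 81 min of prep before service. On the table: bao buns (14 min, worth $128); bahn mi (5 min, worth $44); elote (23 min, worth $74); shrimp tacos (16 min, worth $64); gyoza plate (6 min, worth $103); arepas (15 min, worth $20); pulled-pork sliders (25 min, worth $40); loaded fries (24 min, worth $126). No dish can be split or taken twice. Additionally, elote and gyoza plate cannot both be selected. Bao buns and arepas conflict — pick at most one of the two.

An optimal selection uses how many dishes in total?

The maximum profit within 81 min is 465.
bao buns + bahn mi + shrimp tacos + gyoza plate + loaded fries hits 465 at 65 min.
All optima have 5 dishes.

5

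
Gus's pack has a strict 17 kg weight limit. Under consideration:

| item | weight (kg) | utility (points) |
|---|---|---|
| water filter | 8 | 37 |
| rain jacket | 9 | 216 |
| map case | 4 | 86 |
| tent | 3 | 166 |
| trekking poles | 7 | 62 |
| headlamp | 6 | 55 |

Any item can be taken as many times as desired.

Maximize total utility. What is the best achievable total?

5×tent uses 15 of the 17 kg and totals 830.
Every other selection either busts 17 kg or fails to beat 830.

830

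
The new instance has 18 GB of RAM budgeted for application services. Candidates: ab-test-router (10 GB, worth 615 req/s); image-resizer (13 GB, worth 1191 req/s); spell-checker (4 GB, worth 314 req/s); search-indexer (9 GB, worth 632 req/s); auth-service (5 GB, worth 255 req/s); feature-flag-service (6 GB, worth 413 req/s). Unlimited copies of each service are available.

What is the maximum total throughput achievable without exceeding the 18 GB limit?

The ratio ordering already packs tightly: image-resizer + spell-checker, 17 GB, 1505.
No other feasible combination exceeds 1505.

1505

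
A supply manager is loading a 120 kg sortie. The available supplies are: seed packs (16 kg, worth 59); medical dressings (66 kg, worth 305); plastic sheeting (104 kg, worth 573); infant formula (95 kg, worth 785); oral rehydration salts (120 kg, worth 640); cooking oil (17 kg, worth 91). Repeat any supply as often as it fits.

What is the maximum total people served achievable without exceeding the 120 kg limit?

876

Best packing: infant formula + cooking oil — 112 kg, 876 total.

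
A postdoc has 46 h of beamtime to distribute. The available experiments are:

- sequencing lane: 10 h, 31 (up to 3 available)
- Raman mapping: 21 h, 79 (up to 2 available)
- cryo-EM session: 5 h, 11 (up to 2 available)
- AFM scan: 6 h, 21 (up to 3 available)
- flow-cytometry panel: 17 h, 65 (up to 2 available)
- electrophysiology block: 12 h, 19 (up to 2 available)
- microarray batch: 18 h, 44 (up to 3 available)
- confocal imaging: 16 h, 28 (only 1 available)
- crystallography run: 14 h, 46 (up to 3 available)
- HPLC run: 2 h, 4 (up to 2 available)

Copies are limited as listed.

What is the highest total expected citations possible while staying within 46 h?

Ranking by ratio (expected citations/h): flow-cytometry panel 3.82, Raman mapping 3.76, AFM scan 3.50.
Taking 2×AFM scan + 2×flow-cytometry panel: 46 h used, 172 in expected citations.

172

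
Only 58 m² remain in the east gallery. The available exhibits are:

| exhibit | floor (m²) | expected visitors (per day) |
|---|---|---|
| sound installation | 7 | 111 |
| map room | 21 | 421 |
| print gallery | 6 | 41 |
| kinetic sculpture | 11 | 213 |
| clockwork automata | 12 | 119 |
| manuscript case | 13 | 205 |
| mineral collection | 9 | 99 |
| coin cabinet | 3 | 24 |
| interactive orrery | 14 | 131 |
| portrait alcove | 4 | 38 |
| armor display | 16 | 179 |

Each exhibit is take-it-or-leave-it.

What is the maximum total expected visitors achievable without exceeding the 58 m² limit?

Greedy by ratio would take sound installation + map room + kinetic sculpture + manuscript case + portrait alcove: 56 m² used, total 988.
The 4 m² tied up in portrait alcove is better spent on print gallery — total rises to 991 (58 m²).

991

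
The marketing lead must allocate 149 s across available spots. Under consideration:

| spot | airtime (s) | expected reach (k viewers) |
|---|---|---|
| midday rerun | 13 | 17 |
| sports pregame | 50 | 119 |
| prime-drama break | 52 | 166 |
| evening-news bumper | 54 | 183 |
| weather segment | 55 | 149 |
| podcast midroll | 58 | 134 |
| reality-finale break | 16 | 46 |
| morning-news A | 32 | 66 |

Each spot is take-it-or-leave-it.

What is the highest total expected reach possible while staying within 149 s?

Greedy by ratio would take midday rerun + prime-drama break + evening-news bumper + reality-finale break: 135 s used, total 412.
Replace midday rerun and reality-finale break with morning-news A: the trade gains 3 net, giving 415 at 138 s.
An exhaustive check of the 256 subsets confirms 415.

415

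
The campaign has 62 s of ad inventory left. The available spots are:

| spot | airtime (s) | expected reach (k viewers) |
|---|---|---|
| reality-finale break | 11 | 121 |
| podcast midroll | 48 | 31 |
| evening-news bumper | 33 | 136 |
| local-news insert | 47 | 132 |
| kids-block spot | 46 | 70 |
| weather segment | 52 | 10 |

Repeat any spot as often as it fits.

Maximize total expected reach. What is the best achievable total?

By expected reach per s: reality-finale break 11.00, evening-news bumper 4.12, local-news insert 2.81 lead.
5×reality-finale break uses 55 of the 62 s and totals 605.
Every other selection either busts 62 s or fails to beat 605.

605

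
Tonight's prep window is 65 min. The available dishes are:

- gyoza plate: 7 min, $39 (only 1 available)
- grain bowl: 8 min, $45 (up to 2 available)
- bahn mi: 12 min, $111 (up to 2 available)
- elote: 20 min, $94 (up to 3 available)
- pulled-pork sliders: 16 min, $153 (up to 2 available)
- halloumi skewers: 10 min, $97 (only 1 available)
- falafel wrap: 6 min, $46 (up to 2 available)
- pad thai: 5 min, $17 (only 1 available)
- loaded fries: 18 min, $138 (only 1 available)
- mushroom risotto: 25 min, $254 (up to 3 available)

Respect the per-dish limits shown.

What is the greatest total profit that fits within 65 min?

629

By profit per min: mushroom risotto 10.16, halloumi skewers 9.70, pulled-pork sliders 9.56 lead.
Greedy by ratio would take halloumi skewers + pad thai + 2×mushroom risotto: 65 min used, total 622.
But 2×bahn mi + pulled-pork sliders + mushroom risotto fits in 65 min and reaches 629.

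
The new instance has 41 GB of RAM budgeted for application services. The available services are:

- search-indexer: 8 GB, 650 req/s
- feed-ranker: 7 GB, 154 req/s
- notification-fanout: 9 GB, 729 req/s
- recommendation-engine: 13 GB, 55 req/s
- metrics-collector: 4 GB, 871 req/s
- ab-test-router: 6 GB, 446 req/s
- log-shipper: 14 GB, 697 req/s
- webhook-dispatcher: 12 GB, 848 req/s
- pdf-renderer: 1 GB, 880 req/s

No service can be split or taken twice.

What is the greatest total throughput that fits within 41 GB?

The ratio ordering already packs tightly: search-indexer + notification-fanout + metrics-collector + ab-test-router + webhook-dispatcher + pdf-renderer, 40 GB, 4424.
Runner-up search-indexer + feed-ranker + notification-fanout + metrics-collector + webhook-dispatcher + pdf-renderer tops out at 4132.

4424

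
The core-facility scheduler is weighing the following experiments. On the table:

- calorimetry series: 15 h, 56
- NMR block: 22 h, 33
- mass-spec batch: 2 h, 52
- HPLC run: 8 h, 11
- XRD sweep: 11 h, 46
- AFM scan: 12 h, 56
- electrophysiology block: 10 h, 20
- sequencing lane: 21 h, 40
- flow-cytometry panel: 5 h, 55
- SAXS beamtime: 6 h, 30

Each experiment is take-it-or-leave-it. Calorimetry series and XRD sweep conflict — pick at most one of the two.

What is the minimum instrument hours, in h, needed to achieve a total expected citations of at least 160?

Need the lightest bundle worth ≥ 160.
mass-spec batch + AFM scan + flow-cytometry panel reaches 163 using 19 h.
No combination under 19 h hits 160.

19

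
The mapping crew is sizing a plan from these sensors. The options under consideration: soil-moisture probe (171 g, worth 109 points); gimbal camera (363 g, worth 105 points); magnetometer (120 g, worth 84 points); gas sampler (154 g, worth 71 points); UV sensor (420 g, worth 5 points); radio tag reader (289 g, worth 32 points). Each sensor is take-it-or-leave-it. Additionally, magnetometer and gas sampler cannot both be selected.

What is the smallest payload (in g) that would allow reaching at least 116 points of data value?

Need the lightest bundle worth ≥ 116.
Taking soil-moisture probe + magnetometer gives 193 (≥ 116) for 291 g.
No combination under 291 g hits 116.

291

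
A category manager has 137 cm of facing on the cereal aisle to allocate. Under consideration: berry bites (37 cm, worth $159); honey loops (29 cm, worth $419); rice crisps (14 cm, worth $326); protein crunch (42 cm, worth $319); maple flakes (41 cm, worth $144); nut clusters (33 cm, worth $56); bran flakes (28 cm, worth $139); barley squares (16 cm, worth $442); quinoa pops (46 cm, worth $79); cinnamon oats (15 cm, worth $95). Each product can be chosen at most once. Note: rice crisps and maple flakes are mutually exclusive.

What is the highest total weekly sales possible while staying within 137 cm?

1645

By weekly sales per cm: barley squares 27.62, rice crisps 23.29, honey loops 14.45 lead.
Filling by ratio: honey loops + rice crisps + protein crunch + barley squares + cinnamon oats for 1601, with 21 cm left unused.
The 15 cm tied up in cinnamon oats is better spent on bran flakes — total rises to 1645 (129 cm).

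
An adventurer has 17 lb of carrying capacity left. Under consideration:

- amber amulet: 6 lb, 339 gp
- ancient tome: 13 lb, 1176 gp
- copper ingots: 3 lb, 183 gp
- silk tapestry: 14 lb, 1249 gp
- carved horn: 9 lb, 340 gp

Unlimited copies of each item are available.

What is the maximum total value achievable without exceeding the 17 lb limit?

A density-first pass picks ancient tome + copper ingots — 1359 at 16 lb.
Replace ancient tome with silk tapestry: the trade gains 73 net, giving 1432 at 17 lb.
That's the maximum — no swap from here does better than 1432.

1432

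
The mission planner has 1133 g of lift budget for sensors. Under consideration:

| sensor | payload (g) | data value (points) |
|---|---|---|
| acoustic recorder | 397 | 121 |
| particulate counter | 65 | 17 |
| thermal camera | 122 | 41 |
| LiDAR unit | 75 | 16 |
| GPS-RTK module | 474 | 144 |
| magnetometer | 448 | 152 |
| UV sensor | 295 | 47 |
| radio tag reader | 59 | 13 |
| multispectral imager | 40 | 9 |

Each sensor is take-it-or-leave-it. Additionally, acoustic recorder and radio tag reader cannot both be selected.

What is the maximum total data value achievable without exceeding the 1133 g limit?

354

Taking particulate counter + thermal camera + GPS-RTK module + magnetometer: 1109 g used, 354 in data value.
No other feasible combination exceeds 354.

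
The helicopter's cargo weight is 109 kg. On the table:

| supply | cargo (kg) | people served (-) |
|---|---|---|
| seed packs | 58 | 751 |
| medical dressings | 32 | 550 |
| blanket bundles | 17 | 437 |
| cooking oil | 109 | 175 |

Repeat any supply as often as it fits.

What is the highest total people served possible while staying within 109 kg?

Density check — blanket bundles 25.71, medical dressings 17.19, seed packs 12.95 are the best per kg.
6×blanket bundles uses 102 of the 109 kg and totals 2622.
The spare 7 kg is too small for any remaining supply, and no exchange beats 2622.

2622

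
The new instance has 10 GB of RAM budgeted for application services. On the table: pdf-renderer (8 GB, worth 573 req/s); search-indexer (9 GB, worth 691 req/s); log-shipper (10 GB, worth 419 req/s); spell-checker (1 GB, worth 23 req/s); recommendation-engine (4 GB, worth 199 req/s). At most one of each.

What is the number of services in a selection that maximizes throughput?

Optimal total is 714.
search-indexer + spell-checker hits 714 at 10 GB.
Any selection reaching 714 contains exactly 2 services.

2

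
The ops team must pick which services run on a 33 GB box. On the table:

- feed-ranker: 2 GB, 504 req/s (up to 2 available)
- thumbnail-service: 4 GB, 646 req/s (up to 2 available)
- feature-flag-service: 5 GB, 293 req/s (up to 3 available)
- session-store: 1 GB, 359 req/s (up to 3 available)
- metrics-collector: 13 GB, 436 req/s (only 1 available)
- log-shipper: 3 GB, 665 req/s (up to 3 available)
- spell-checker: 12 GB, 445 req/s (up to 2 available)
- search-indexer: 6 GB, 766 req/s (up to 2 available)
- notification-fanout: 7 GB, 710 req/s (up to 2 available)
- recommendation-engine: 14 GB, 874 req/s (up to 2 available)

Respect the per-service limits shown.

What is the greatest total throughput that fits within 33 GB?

6258

The ratio heuristic lands on 2×feed-ranker + 2×thumbnail-service + 3×session-store + 3×log-shipper + search-indexer (6138) but leaves 3 GB idle.
Dropping thumbnail-service frees 4 GB; slotting in search-indexer (6 GB) lifts the total to 6258 at 32 GB.
That's the maximum — no swap from here does better than 6258.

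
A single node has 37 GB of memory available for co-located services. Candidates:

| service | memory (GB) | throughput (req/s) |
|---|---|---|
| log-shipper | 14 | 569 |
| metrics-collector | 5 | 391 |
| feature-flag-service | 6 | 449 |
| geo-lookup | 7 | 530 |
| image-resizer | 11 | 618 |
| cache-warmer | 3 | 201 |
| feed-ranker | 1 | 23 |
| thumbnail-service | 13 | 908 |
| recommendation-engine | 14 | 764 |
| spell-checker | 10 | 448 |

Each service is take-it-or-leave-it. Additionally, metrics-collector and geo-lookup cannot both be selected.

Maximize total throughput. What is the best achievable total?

Feature-flag-service + geo-lookup + image-resizer + thumbnail-service uses 37 of the 37 GB and totals 2505.

2505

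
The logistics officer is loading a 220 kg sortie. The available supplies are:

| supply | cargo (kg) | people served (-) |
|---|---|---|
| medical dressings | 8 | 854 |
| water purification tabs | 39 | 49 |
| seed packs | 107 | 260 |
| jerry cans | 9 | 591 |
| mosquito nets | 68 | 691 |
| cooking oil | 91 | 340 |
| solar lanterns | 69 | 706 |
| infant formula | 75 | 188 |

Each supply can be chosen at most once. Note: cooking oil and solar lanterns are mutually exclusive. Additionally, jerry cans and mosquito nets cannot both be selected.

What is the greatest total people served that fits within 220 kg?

2439

Density check — medical dressings 106.75, jerry cans 65.67, solar lanterns 10.23 are the best per kg.
Taking medical dressings + mosquito nets + solar lanterns + infant formula: 220 kg used, 2439 in people served.
The closest alternative, medical dressings + seed packs + jerry cans + solar lanterns, reaches only 2411.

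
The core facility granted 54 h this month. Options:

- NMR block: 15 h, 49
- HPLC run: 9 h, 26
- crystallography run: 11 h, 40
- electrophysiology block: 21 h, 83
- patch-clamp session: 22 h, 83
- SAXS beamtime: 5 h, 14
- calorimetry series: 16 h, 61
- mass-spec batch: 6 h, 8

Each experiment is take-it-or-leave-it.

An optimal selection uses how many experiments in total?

3

Best achievable expected citations is 206.
For example crystallography run + electrophysiology block + patch-clamp session achieves it, using 54 h.
Every optimal selection uses 3 experiments.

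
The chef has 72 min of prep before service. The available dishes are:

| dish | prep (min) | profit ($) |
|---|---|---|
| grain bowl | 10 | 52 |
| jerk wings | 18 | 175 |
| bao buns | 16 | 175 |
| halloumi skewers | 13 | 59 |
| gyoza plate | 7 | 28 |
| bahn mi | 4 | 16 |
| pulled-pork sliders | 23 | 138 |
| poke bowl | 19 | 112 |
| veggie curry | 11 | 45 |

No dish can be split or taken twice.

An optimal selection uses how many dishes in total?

Best achievable profit is 556.
For example grain bowl + jerk wings + bao buns + bahn mi + pulled-pork sliders achieves it, using 71 min.
Any selection reaching 556 contains exactly 5 dishes.

5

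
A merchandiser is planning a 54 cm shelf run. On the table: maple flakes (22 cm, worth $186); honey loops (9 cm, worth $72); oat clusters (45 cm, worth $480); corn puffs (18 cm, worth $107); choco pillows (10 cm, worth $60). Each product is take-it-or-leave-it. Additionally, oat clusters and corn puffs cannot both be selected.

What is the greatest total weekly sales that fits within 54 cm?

552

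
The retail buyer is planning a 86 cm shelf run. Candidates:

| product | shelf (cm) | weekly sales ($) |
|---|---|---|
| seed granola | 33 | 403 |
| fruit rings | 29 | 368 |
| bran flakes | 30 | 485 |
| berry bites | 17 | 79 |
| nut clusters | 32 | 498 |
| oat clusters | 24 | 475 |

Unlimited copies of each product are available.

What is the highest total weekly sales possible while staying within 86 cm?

Greedy by ratio would take 3×oat clusters: 72 cm used, total 1425.
The 48 cm tied up in 2×oat clusters is better spent on bran flakes + nut clusters — total rises to 1458 (86 cm).

1458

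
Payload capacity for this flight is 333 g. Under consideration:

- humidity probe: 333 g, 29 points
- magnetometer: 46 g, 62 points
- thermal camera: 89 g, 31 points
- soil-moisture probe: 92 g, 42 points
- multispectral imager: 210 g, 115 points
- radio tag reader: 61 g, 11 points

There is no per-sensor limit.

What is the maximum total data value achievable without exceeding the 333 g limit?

434

Best packing: 7×magnetometer — 322 g, 434 total.
The spare 11 g is too small for any remaining sensor, and no exchange beats 434.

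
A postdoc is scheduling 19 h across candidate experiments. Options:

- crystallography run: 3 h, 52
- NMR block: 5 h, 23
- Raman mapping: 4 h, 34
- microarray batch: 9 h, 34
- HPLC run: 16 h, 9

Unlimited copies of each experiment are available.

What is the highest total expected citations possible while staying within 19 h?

Ranking by ratio (expected citations/h): crystallography run 17.33, Raman mapping 8.50, NMR block 4.60.
The ratio ordering already packs tightly: 6×crystallography run, 18 h, 312.
That's the maximum — no swap from here does better than 312.

312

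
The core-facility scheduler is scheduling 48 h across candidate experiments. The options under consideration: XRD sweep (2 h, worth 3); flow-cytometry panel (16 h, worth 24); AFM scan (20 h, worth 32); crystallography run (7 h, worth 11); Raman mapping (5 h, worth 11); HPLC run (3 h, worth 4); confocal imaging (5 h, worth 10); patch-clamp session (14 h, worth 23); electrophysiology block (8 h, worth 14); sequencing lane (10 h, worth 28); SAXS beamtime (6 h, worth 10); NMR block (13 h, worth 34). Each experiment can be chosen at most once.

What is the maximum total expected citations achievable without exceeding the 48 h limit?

Greedy by ratio would take Raman mapping + confocal imaging + electrophysiology block + sequencing lane + SAXS beamtime + NMR block: 47 h used, total 107.
Replace SAXS beamtime with crystallography run: the trade gains 1 net, giving 108 at 48 h.

108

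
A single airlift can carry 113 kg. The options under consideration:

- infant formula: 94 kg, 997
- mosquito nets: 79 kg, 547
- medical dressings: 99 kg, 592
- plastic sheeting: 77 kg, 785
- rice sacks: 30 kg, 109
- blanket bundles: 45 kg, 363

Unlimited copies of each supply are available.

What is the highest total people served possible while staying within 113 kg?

Best packing: infant formula — 94 kg, 997 total.
Nothing else within 113 kg beats 997.

997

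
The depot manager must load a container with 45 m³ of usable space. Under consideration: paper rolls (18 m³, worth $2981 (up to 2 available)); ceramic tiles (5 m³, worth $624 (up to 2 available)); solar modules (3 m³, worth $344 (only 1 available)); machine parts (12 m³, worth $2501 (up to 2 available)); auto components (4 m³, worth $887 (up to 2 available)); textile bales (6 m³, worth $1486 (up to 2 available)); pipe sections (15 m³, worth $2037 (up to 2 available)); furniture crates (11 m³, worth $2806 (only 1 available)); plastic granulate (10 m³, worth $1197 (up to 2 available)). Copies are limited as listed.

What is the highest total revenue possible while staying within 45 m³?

Density check — furniture crates 255.09, textile bales 247.67, auto components 221.75, machine parts 208.42 are the best per m³.
Filling by ratio: machine parts + 2×auto components + 2×textile bales + furniture crates for 10053, with 2 m³ left unused.
The 10 m³ tied up in auto components and textile bales is better spent on machine parts — total rises to 10181 (45 m³).
No other feasible combination exceeds 10181.

10181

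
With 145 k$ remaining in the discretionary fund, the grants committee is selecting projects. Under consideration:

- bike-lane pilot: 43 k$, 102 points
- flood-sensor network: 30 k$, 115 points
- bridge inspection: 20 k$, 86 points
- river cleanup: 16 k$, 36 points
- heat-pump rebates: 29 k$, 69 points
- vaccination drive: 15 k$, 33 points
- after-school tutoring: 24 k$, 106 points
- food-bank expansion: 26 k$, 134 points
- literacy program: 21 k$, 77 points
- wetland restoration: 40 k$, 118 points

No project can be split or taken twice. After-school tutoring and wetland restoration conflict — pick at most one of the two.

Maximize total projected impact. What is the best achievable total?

554

By projected impact per k$: food-bank expansion 5.15, after-school tutoring 4.42, bridge inspection 4.30, flood-sensor network 3.83 lead.
The ratio ordering already packs tightly: flood-sensor network + bridge inspection + river cleanup + after-school tutoring + food-bank expansion + literacy program, 137 k$, 554.
That's the maximum — no feasible swap from here does better than 554.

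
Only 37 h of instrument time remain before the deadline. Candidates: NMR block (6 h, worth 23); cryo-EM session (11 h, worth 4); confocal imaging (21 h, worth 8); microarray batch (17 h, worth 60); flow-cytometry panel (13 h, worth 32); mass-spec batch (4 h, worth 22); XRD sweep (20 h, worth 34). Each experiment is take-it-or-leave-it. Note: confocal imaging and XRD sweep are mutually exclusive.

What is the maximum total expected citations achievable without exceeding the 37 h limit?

115

Taking the top-ratio experiments first gives NMR block + microarray batch + mass-spec batch for 105 (27 h).
Dropping mass-spec batch frees 4 h; slotting in flow-cytometry panel (13 h) lifts the total to 115 at 36 h.
An exhaustive check of the 128 subsets confirms 115.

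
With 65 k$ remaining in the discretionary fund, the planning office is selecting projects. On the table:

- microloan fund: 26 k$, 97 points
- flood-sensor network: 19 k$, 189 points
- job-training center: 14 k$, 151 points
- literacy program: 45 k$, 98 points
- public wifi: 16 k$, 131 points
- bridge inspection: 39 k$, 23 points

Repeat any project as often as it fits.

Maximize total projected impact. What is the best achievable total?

Greedy by ratio would take 4×job-training center: 56 k$ used, total 604.
Dropping job-training center frees 14 k$; slotting in flood-sensor network (19 k$) lifts the total to 642 at 61 k$.
That's the maximum — no swap from here does better than 642.

642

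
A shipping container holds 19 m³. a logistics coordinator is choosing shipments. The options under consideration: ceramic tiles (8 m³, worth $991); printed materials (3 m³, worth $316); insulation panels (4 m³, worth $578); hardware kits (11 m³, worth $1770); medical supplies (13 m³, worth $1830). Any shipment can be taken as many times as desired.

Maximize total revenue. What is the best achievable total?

By revenue per m³: hardware kits 160.91, insulation panels 144.50, medical supplies 140.77, ceramic tiles 123.88 lead.
Best packing: 2×insulation panels + hardware kits — 19 m³, 2926 total.
Every other selection either busts 19 m³ or fails to beat 2926.

2926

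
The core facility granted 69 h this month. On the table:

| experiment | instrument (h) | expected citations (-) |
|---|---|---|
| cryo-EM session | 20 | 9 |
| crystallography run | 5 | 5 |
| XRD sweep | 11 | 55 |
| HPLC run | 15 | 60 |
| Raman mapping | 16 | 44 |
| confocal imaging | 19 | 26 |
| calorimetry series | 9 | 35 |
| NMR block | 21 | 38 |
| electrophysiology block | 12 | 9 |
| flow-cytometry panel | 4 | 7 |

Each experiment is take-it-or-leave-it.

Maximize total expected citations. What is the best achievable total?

210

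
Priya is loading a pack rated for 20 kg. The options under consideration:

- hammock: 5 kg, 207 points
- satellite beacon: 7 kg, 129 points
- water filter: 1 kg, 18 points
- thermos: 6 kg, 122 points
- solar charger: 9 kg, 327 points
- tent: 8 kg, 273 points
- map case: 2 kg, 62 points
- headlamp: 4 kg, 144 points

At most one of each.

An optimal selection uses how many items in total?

Optimal total is 740.
One optimal bundle: hammock + solar charger + map case + headlamp (20 kg).
Any selection reaching 740 contains exactly 4 items.

4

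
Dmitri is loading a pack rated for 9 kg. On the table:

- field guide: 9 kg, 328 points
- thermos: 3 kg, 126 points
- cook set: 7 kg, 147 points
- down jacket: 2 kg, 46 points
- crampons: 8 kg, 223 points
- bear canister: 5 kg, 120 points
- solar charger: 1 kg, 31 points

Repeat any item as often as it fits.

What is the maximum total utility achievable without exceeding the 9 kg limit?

The ratio ordering already packs tightly: 3×thermos, 9 kg, 378.
That's the maximum — no swap from here does better than 378.

378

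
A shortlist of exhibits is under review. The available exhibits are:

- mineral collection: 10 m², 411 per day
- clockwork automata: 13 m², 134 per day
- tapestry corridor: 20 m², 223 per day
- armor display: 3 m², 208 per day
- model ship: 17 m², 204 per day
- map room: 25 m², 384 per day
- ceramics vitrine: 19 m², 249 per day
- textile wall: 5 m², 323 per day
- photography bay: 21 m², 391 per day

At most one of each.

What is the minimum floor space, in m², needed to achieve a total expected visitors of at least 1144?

35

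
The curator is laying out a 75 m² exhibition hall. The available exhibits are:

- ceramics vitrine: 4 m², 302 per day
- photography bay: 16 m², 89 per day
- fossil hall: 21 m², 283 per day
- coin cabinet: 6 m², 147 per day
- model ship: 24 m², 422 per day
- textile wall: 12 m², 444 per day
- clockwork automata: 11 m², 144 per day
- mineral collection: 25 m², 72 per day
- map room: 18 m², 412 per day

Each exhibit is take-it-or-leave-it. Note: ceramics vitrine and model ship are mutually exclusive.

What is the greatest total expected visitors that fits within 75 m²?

Taking ceramics vitrine + fossil hall + coin cabinet + textile wall + clockwork automata + map room: 72 m² used, 1732 in expected visitors.

1732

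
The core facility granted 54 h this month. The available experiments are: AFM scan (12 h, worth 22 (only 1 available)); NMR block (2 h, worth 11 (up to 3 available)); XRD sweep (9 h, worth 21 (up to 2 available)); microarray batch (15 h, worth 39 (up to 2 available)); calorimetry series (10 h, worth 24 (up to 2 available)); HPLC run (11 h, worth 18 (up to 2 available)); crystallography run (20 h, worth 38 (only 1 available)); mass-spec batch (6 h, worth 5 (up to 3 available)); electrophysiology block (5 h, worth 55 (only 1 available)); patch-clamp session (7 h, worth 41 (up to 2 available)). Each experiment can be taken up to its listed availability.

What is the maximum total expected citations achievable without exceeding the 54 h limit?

Ranking by ratio (expected citations/h): electrophysiology block 11.00, patch-clamp session 5.86, NMR block 5.50.
The ratio heuristic lands on 3×NMR block + microarray batch + calorimetry series + electrophysiology block + 2×patch-clamp session (233) but leaves 4 h idle.
Replace microarray batch with XRD sweep + calorimetry series: the trade gains 6 net, giving 239 at 54 h.
No other feasible combination exceeds 239.

239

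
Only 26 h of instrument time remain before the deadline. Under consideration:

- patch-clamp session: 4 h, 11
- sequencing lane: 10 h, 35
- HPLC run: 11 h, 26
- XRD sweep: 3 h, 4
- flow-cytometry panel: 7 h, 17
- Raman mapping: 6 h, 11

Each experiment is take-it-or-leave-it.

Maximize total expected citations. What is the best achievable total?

Greedy by ratio would take patch-clamp session + sequencing lane + XRD sweep + flow-cytometry panel: 24 h used, total 67.
Dropping XRD sweep and flow-cytometry panel frees 10 h; slotting in HPLC run (11 h) lifts the total to 72 at 25 h.
The closest alternative, patch-clamp session + sequencing lane + XRD sweep + flow-cytometry panel, reaches only 67.

72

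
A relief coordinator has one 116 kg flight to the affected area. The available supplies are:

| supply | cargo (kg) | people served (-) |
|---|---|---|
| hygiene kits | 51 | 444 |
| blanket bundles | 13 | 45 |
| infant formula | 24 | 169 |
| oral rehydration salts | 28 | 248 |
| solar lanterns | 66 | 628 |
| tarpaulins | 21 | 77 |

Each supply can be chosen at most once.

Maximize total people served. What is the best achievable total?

953

Ranking by ratio (people served/kg): solar lanterns 9.52, oral rehydration salts 8.86, hygiene kits 8.71, infant formula 7.04.
Taking oral rehydration salts + solar lanterns + tarpaulins: 115 kg used, 953 in people served.
The closest alternative, blanket bundles + oral rehydration salts + solar lanterns, reaches only 921.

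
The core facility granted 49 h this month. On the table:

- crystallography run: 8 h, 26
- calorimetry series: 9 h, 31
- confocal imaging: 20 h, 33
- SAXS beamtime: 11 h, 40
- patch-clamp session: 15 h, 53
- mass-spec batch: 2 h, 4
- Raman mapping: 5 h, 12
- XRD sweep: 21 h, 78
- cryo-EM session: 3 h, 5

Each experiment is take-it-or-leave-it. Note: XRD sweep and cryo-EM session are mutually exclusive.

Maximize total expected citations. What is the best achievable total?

Density check — XRD sweep 3.71, SAXS beamtime 3.64, patch-clamp session 3.53, calorimetry series 3.44 are the best per h.
Crystallography run + calorimetry series + SAXS beamtime + XRD sweep uses 49 of the 49 h and totals 175.
Nothing else feasible within 49 h beats 175.

175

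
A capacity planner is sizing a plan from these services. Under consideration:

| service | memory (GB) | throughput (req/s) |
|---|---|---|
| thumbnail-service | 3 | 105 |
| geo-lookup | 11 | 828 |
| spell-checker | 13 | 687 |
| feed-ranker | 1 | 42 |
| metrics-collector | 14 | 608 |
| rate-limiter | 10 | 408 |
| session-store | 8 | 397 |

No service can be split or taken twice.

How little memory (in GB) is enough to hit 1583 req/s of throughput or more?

27

Look for the lowest-memory combination reaching 1583.
thumbnail-service + geo-lookup + spell-checker reaches 1620 using 27 GB.
Any bundle with less than 27 GB falls short of 1583.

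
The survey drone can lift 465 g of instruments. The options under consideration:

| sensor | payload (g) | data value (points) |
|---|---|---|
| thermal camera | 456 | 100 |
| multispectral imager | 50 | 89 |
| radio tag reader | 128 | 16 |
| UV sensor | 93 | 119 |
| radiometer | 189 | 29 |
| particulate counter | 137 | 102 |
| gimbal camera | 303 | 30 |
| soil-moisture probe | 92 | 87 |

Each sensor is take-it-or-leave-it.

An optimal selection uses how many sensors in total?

4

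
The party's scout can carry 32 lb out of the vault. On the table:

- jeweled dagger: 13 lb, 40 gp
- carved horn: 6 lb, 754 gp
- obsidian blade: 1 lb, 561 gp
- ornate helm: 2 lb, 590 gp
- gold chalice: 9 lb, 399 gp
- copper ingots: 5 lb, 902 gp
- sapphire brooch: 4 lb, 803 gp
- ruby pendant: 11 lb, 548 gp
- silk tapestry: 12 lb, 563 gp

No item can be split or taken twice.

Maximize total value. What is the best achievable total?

4173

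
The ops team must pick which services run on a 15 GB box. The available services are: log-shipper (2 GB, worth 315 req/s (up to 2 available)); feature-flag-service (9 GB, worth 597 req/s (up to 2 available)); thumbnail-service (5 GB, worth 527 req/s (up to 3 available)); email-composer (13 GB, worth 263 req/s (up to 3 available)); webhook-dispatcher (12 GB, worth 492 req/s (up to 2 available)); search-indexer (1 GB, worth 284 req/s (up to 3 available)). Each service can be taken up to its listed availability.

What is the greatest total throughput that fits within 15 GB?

2221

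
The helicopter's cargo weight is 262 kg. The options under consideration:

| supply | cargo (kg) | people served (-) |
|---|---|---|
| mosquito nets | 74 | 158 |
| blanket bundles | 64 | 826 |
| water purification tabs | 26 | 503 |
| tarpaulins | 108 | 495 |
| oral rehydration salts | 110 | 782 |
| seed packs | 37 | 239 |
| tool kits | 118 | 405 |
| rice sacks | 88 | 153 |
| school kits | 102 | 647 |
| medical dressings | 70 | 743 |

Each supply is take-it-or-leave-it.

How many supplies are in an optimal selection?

The maximum people served within 262 kg is 2719.
blanket bundles + water purification tabs + school kits + medical dressings hits 2719 at 262 kg.
All optima have 4 supplies.

4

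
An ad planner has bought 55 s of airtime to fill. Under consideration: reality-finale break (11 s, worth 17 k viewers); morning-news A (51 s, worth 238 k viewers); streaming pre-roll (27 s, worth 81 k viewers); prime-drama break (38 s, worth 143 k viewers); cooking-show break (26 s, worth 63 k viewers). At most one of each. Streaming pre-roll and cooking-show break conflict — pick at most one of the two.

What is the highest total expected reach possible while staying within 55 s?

238

Ranking by ratio (expected reach/s): morning-news A 4.67, prime-drama break 3.76, streaming pre-roll 3.00, cooking-show break 2.42.
Best packing: morning-news A — 51 s, 238 total.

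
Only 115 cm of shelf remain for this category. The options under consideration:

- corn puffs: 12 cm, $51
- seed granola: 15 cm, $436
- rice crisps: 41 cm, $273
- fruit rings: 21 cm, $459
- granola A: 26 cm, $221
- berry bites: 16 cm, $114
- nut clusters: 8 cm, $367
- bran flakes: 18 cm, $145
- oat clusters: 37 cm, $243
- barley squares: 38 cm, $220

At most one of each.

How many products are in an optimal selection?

6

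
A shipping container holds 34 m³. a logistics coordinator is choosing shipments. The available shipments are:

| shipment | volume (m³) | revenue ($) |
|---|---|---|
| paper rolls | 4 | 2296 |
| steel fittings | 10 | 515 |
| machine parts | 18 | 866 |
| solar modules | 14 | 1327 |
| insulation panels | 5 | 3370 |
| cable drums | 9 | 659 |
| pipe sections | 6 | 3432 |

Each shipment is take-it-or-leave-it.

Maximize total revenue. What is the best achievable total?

10425

Taking paper rolls + solar modules + insulation panels + pipe sections: 29 m³ used, 10425 in revenue.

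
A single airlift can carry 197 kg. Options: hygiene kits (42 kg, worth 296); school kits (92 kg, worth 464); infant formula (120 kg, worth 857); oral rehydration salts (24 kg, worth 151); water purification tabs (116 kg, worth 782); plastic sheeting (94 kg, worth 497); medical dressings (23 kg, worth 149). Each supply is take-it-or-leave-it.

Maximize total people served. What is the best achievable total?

1304

Ranking by ratio (people served/kg): infant formula 7.14, hygiene kits 7.05, water purification tabs 6.74.
Filling by ratio: hygiene kits + infant formula + medical dressings for 1302, with 12 kg left unused.
Replace medical dressings with oral rehydration salts: the trade gains 2 net, giving 1304 at 186 kg.
Every other selection either busts 197 kg or fails to beat 1304.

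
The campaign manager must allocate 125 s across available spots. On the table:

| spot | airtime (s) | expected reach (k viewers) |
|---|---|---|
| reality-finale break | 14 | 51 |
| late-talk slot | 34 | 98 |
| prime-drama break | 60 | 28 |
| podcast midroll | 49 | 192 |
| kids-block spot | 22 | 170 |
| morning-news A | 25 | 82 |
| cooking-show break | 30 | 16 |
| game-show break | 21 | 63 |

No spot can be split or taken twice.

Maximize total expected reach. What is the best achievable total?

The ratio heuristic lands on reality-finale break + podcast midroll + kids-block spot + morning-news A (495) but leaves 15 s idle.
Dropping morning-news A frees 25 s; slotting in late-talk slot (34 s) lifts the total to 511 at 119 s.
The closest alternative, podcast midroll + kids-block spot + morning-news A + game-show break, reaches only 507.

511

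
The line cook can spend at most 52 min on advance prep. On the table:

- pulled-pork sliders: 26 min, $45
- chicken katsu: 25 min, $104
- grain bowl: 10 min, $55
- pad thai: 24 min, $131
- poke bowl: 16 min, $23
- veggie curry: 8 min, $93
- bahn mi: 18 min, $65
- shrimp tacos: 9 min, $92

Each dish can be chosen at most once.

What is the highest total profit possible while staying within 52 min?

Density check — veggie curry 11.62, shrimp tacos 10.22, grain bowl 5.50, pad thai 5.46 are the best per min.
Taking grain bowl + pad thai + veggie curry + shrimp tacos: 51 min used, 371 in profit.
The spare 1 min is too small for any remaining dish, and no exchange beats 371.

371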